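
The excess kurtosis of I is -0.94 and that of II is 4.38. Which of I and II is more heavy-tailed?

II

Higher excess kurtosis ⇒ heavier tails relative to the normal distribution.
-0.94 vs 4.38: the larger is 4.38, so II has heavier tails. (II is leptokurtic — heavier-than-normal tails; the other is platykurtic.)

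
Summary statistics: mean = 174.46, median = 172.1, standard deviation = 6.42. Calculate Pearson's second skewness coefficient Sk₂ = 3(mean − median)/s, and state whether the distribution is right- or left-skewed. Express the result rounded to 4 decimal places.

Sk₂ = 3(174.46 − 172.1) / 6.42 = 3 × 2.3600 / 6.42
    = 7.0800 / 6.42 ≈ 1.1028
Sk₂ > 0 ⇒ mean > median ⇒ right-skewed (positive skew).

1.1028, right-skewed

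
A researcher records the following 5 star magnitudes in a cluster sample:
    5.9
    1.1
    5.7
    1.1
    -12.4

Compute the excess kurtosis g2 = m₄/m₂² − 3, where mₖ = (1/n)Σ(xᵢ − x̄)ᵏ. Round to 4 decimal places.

-0.2159

x̄ = 0.2800
Σ(xᵢ − x̄)² = 223.0880 ⇒ m₂ = 44.61760
Σ(xᵢ − x̄)⁴ = 27712.4316 ⇒ m₄ = 5542.48632
m₂² = 1990.73023
g2 = m₄/m₂² − 3 = 2.78415 − 3 ≈ -0.2159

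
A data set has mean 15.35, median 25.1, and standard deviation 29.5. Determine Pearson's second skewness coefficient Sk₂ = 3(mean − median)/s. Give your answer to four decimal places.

-0.9915

Sk₂ = 3(15.35 − 25.1) / 29.5 = 3 × -9.7500 / 29.5
    = -29.2500 / 29.5 ≈ -0.9915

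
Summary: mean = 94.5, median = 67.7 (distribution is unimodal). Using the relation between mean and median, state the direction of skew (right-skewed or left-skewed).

right-skewed

mean − median = 94.5 − 67.7 = 26.8
mean > median ⇒ the longer tail is on the right ⇒ right-skewed (positively skewed).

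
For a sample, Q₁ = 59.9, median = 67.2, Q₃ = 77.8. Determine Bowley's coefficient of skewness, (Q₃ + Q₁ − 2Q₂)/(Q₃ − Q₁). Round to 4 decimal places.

0.1844

numerator: Q₃ + Q₁ − 2Q₂ = 77.8 + 59.9 − 2×67.2 = 3.3000
denominator: Q₃ − Q₁ = 77.8 − 59.9 = 17.9000
Bowley skewness = 3.3000 / 17.9000 ≈ 0.1844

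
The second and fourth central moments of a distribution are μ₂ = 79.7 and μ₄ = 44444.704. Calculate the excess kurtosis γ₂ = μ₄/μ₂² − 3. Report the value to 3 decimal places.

3.997

μ₂² = 79.7² = 6352.09000
μ₄/μ₂² = 44444.704 / 6352.09000 = 6.99686
γ₂ = 6.99686 − 3 ≈ 3.997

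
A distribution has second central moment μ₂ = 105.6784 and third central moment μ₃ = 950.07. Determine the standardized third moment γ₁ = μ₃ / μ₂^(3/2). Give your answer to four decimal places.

0.8745

σ = √μ₂ = √105.6784 = 10.28000
σ³ = μ₂^(3/2) = 1086.37395
γ₁ = μ₃/σ³ = 950.07 / 1086.37395 ≈ 0.8745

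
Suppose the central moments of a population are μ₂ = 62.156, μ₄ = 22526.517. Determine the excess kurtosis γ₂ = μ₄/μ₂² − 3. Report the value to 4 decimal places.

μ₂² = 62.156² = 3863.36834
μ₄/μ₂² = 22526.517 / 3863.36834 = 5.83080
γ₂ = 5.83080 − 3 ≈ 2.8308

2.8308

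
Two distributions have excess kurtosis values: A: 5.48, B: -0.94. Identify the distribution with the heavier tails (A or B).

Higher excess kurtosis ⇒ heavier tails relative to the normal distribution.
5.48 vs -0.94: the larger is 5.48, so A has heavier tails. (A is leptokurtic — heavier-than-normal tails; the other is platykurtic.)

A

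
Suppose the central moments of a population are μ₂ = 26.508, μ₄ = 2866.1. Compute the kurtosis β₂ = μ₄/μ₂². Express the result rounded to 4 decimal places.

4.0788

μ₂² = 26.508² = 702.67406
μ₄/μ₂² = 2866.1 / 702.67406 = 4.07885
β₂ ≈ 4.0788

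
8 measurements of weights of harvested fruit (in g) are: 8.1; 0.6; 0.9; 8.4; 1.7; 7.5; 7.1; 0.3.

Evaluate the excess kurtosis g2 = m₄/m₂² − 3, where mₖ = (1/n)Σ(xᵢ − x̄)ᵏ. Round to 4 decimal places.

-1.9193

x̄ = 4.3250
Σ(xᵢ − x̄)² = 97.3350 ⇒ m₂ = 12.16688
Σ(xᵢ − x̄)⁴ = 1279.8272 ⇒ m₄ = 159.97840
m₂² = 148.03285
g2 = m₄/m₂² − 3 = 1.08070 − 3 ≈ -1.9193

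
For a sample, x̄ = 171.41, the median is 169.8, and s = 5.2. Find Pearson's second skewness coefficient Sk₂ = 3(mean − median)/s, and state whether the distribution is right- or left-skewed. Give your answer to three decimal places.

0.929, right-skewed

Sk₂ = 3(171.41 − 169.8) / 5.2 = 3 × 1.6100 / 5.2
    = 4.8300 / 5.2 ≈ 0.929
Sk₂ > 0 ⇒ mean > median ⇒ right-skewed (positive skew).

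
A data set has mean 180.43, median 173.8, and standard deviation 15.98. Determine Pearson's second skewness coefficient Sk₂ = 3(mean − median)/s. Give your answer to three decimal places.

Sk₂ = 3(180.43 − 173.8) / 15.98 = 3 × 6.6300 / 15.98
    = 19.8900 / 15.98 ≈ 1.245

1.245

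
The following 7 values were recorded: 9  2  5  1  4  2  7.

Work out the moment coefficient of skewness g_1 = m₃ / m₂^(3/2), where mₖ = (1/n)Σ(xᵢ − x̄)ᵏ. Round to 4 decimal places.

x̄ = (9 + 2 + 5 + 1 + 4 + 2 + 7) / 7 = 4.2857
deviations (xᵢ − x̄): 4.7143, -2.2857, 0.7143, -3.2857, -0.2857, -2.2857, 2.7143
Σ(xᵢ − x̄)² = 51.4286 ⇒ m₂ = 51.4286/7 = 7.34694
Σ(xᵢ − x̄)³ = 65.7551 ⇒ m₃ = 65.7551/7 = 9.39359
m₂^(3/2) = 7.34694^(1.5) = 19.91405
g_1 = m₃ / m₂^(3/2) = 9.39359 / 19.91405 ≈ 0.4717

0.4717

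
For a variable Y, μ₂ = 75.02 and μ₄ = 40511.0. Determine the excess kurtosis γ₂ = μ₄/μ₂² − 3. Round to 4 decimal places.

μ₂² = 75.02² = 5628.00040
μ₄/μ₂² = 40511.0 / 5628.00040 = 7.19812
γ₂ = 7.19812 − 3 ≈ 4.1981

4.1981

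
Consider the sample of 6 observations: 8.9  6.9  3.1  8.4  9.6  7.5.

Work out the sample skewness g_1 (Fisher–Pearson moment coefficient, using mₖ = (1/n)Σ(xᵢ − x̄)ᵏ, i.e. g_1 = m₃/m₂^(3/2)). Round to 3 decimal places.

-1.138

x̄ = (8.9 + 6.9 + 3.1 + 8.4 + 9.6 + 7.5) / 6 = 7.4000
deviations (xᵢ − x̄): 1.5000, -0.5000, -4.3000, 1.0000, 2.2000, 0.1000
Σ(xᵢ − x̄)² = 26.8400 ⇒ m₂ = 26.8400/6 = 4.47333
Σ(xᵢ − x̄)³ = -64.6080 ⇒ m₃ = -64.6080/6 = -10.76800
m₂^(3/2) = 4.47333^(1.5) = 9.46121
g_1 = m₃ / m₂^(3/2) = -10.76800 / 9.46121 ≈ -1.138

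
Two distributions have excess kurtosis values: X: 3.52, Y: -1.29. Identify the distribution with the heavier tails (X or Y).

Higher excess kurtosis ⇒ heavier tails relative to the normal distribution.
3.52 vs -1.29: the larger is 3.52, so X has heavier tails. (X is leptokurtic — heavier-than-normal tails; the other is platykurtic.)

X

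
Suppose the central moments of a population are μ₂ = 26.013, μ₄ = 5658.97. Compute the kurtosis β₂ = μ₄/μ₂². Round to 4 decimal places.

μ₂² = 26.013² = 676.67617
μ₄/μ₂² = 5658.97 / 676.67617 = 8.36289
β₂ ≈ 8.3629

8.3629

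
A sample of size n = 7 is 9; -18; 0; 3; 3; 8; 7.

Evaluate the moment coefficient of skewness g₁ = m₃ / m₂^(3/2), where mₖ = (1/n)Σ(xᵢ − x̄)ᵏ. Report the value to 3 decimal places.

x̄ = (9 - 18 + 0 + 3 + 3 + 8 + 7) / 7 = 1.7143
deviations (xᵢ − x̄): 7.2857, -19.7143, -1.7143, 1.2857, 1.2857, 6.2857, 5.2857
Σ(xᵢ − x̄)² = 515.4286 ⇒ m₂ = 515.4286/7 = 73.63265
Σ(xᵢ − x̄)³ = -6880.0408 ⇒ m₃ = -6880.0408/7 = -982.86297
m₂^(3/2) = 73.63265^(1.5) = 631.83790
g₁ = m₃ / m₂^(3/2) = -982.86297 / 631.83790 ≈ -1.556

-1.556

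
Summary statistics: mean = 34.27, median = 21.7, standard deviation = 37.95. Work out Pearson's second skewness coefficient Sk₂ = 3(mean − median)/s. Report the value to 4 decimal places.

0.9937

Sk₂ = 3(34.27 − 21.7) / 37.95 = 3 × 12.5700 / 37.95
    = 37.7100 / 37.95 ≈ 0.9937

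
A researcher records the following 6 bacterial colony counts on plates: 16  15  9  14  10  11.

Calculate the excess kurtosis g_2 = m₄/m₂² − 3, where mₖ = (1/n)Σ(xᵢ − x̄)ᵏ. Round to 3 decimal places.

-1.647

x̄ = 12.5000
Σ(xᵢ − x̄)² = 41.5000 ⇒ m₂ = 6.91667
Σ(xᵢ − x̄)⁴ = 388.3750 ⇒ m₄ = 64.72917
m₂² = 47.84028
g_2 = m₄/m₂² − 3 = 1.35303 − 3 ≈ -1.647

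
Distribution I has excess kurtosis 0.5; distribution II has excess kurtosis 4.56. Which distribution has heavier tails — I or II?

II

Higher excess kurtosis ⇒ heavier tails relative to the normal distribution.
0.5 vs 4.56: the larger is 4.56, so II has heavier tails.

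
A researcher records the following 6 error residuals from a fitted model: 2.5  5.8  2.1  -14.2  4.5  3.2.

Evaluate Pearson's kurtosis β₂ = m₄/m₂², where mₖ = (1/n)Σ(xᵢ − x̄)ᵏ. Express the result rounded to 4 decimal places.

3.9680

x̄ = 0.6500
Σ(xᵢ − x̄)² = 273.8950 ⇒ m₂ = 45.64917
Σ(xᵢ − x̄)⁴ = 49611.7390 ⇒ m₄ = 8268.62317
m₂² = 2083.84642
β₂ = m₄/m₂² = 8268.62317 / 2083.84642 ≈ 3.9680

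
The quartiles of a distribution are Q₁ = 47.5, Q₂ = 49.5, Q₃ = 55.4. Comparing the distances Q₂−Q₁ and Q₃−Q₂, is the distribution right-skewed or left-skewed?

right-skewed

Q₂ − Q₁ = 2.0;  Q₃ − Q₂ = 5.9
Q₃ − Q₂ > Q₂ − Q₁ ⇒ the upper half is more spread out ⇒ right-skewed.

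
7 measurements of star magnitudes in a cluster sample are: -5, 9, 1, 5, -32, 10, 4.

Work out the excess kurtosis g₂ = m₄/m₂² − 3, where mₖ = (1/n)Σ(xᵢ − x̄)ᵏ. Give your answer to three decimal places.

1.104

x̄ = -1.1429
Σ(xᵢ − x̄)² = 1262.8571 ⇒ m₂ = 180.40816
Σ(xᵢ − x̄)⁴ = 934981.0729 ⇒ m₄ = 133568.72470
m₂² = 32547.10537
g₂ = m₄/m₂² − 3 = 4.10386 − 3 ≈ 1.104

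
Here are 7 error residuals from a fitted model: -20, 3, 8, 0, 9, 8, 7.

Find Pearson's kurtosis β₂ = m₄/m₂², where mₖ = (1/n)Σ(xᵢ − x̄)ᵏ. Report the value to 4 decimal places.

x̄ = 2.1429
Σ(xᵢ − x̄)² = 634.8571 ⇒ m₂ = 90.69388
Σ(xᵢ − x̄)⁴ = 245543.0321 ⇒ m₄ = 35077.57601
m₂² = 8225.37943
β₂ = m₄/m₂² = 35077.57601 / 8225.37943 ≈ 4.2646

4.2646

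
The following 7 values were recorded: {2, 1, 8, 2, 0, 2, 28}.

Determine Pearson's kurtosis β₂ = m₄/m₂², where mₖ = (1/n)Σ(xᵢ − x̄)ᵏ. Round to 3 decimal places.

x̄ = 6.1429
Σ(xᵢ − x̄)² = 596.8571 ⇒ m₂ = 85.26531
Σ(xᵢ − x̄)⁴ = 231249.5219 ⇒ m₄ = 33035.64598
m₂² = 7270.17243
β₂ = m₄/m₂² = 33035.64598 / 7270.17243 ≈ 4.544

4.544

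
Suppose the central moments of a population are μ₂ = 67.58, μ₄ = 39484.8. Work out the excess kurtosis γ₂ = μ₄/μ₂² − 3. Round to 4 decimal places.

μ₂² = 67.58² = 4567.05640
μ₄/μ₂² = 39484.8 / 4567.05640 = 8.64557
γ₂ = 8.64557 − 3 ≈ 5.6456

5.6456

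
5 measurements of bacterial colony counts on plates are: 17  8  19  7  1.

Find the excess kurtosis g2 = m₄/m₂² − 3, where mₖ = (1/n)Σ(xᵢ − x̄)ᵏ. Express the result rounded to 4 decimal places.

x̄ = 10.4000
Σ(xᵢ − x̄)² = 223.2000 ⇒ m₂ = 44.64000
Σ(xᵢ − x̄)⁴ = 15341.8560 ⇒ m₄ = 3068.37120
m₂² = 1992.72960
g2 = m₄/m₂² − 3 = 1.53978 − 3 ≈ -1.4602

-1.4602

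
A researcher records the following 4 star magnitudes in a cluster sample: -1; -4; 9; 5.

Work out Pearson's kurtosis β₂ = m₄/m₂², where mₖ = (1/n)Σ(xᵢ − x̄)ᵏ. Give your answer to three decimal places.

x̄ = 2.2500
Σ(xᵢ − x̄)² = 102.7500 ⇒ m₂ = 25.68750
Σ(xᵢ − x̄)⁴ = 3770.5781 ⇒ m₄ = 942.64453
m₂² = 659.84766
β₂ = m₄/m₂² = 942.64453 / 659.84766 ≈ 1.429

1.429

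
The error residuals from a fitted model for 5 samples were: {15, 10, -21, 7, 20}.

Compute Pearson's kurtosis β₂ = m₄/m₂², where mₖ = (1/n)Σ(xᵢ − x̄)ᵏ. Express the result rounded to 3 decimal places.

x̄ = 6.2000
Σ(xᵢ − x̄)² = 1022.8000 ⇒ m₂ = 204.56000
Σ(xᵢ − x̄)⁴ = 589836.4960 ⇒ m₄ = 117967.29920
m₂² = 41844.79360
β₂ = m₄/m₂² = 117967.29920 / 41844.79360 ≈ 2.819

2.819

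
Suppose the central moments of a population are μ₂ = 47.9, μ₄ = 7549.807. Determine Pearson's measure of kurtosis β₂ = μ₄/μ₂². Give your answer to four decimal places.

μ₂² = 47.9² = 2294.41000
μ₄/μ₂² = 7549.807 / 2294.41000 = 3.29052
β₂ ≈ 3.2905

3.2905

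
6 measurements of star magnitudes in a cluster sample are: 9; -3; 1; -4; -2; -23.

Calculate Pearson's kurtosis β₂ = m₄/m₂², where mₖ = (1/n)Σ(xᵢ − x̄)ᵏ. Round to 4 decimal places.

3.1823

x̄ = -3.6667
Σ(xᵢ − x̄)² = 559.3333 ⇒ m₂ = 93.22222
Σ(xᵢ − x̄)⁴ = 165934.4444 ⇒ m₄ = 27655.74074
m₂² = 8690.38272
β₂ = m₄/m₂² = 27655.74074 / 8690.38272 ≈ 3.1823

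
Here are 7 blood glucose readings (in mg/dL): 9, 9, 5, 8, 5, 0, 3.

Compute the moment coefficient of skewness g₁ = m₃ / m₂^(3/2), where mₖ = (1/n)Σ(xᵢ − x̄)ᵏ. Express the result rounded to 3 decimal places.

-0.453

x̄ = (9 + 9 + 5 + 8 + 5 + 0 + 3) / 7 = 5.5714
deviations (xᵢ − x̄): 3.4286, 3.4286, -0.5714, 2.4286, -0.5714, -5.5714, -2.5714
Σ(xᵢ − x̄)² = 67.7143 ⇒ m₂ = 67.7143/7 = 9.67347
Σ(xᵢ − x̄)³ = -95.3878 ⇒ m₃ = -95.3878/7 = -13.62682
m₂^(3/2) = 9.67347^(1.5) = 30.08662
g₁ = m₃ / m₂^(3/2) = -13.62682 / 30.08662 ≈ -0.453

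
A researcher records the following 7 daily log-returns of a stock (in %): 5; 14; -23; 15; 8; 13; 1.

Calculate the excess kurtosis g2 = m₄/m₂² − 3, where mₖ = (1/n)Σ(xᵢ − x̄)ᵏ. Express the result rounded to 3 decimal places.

x̄ = 4.7143
Σ(xᵢ − x̄)² = 1053.4286 ⇒ m₂ = 150.48980
Σ(xᵢ − x̄)⁴ = 613596.9621 ⇒ m₄ = 87656.70887
m₂² = 22647.17868
g2 = m₄/m₂² − 3 = 3.87054 − 3 ≈ 0.871

0.871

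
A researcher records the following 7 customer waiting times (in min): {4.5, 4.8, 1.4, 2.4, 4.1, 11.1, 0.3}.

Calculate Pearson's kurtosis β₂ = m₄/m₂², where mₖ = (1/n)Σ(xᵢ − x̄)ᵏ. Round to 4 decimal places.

x̄ = 4.0857
Σ(xᵢ − x̄)² = 74.2686 ⇒ m₂ = 10.60980
Σ(xᵢ − x̄)⁴ = 2686.4487 ⇒ m₄ = 383.77838
m₂² = 112.56777
β₂ = m₄/m₂² = 383.77838 / 112.56777 ≈ 3.4093

3.4093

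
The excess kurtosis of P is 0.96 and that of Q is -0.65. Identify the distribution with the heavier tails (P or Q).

P

Higher excess kurtosis ⇒ heavier tails relative to the normal distribution.
0.96 vs -0.65: the larger is 0.96, so P has heavier tails. (P is leptokurtic — heavier-than-normal tails; the other is platykurtic.)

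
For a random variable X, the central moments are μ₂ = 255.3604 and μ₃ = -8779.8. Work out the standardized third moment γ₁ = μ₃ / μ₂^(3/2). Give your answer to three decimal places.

σ = √μ₂ = √255.3604 = 15.98000
σ³ = μ₂^(3/2) = 4080.65919
γ₁ = μ₃/σ³ = -8779.8 / 4080.65919 ≈ -2.152

-2.152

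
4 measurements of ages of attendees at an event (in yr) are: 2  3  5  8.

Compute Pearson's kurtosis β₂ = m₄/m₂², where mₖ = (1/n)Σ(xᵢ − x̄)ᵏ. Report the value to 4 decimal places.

1.7619

x̄ = 4.5000
Σ(xᵢ − x̄)² = 21.0000 ⇒ m₂ = 5.25000
Σ(xᵢ − x̄)⁴ = 194.2500 ⇒ m₄ = 48.56250
m₂² = 27.56250
β₂ = m₄/m₂² = 48.56250 / 27.56250 ≈ 1.7619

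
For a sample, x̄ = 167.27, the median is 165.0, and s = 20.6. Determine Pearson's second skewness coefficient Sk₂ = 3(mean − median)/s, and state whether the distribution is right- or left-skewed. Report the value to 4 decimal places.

0.3306, right-skewed

Sk₂ = 3(167.27 − 165.0) / 20.6 = 3 × 2.2700 / 20.6
    = 6.8100 / 20.6 ≈ 0.3306
Sk₂ > 0 ⇒ mean > median ⇒ right-skewed (positive skew).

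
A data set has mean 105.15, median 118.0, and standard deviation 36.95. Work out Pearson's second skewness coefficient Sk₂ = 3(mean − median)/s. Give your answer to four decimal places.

Sk₂ = 3(105.15 − 118.0) / 36.95 = 3 × -12.8500 / 36.95
    = -38.5500 / 36.95 ≈ -1.0433

-1.0433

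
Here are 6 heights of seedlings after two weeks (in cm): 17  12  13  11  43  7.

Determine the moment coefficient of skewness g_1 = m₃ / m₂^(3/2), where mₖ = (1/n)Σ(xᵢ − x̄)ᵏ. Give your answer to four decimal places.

x̄ = (17 + 12 + 13 + 11 + 43 + 7) / 6 = 17.1667
deviations (xᵢ − x̄): -0.1667, -5.1667, -4.1667, -6.1667, 25.8333, -10.1667
Σ(xᵢ − x̄)² = 852.8333 ⇒ m₂ = 852.8333/6 = 142.13889
Σ(xᵢ − x̄)³ = 15744.5556 ⇒ m₃ = 15744.5556/6 = 2624.09259
m₂^(3/2) = 142.13889^(1.5) = 1694.60848
g_1 = m₃ / m₂^(3/2) = 2624.09259 / 1694.60848 ≈ 1.5485

1.5485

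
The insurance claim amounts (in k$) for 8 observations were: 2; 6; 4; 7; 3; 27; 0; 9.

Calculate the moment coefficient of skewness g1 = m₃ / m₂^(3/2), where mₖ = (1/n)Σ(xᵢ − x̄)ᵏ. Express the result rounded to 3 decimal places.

x̄ = (2 + 6 + 4 + 7 + 3 + 27 + 0 + 9) / 8 = 7.2500
deviations (xᵢ − x̄): -5.2500, -1.2500, -3.2500, -0.2500, -4.2500, 19.7500, -7.2500, 1.7500
Σ(xᵢ − x̄)² = 503.5000 ⇒ m₂ = 503.5000/8 = 62.93750
Σ(xᵢ − x̄)³ = 7070.2500 ⇒ m₃ = 7070.2500/8 = 883.78125
m₂^(3/2) = 62.93750^(1.5) = 499.30306
g1 = m₃ / m₂^(3/2) = 883.78125 / 499.30306 ≈ 1.770

1.770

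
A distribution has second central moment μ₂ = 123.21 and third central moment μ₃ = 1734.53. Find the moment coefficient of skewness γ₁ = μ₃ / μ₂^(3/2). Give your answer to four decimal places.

σ = √μ₂ = √123.21 = 11.10000
σ³ = μ₂^(3/2) = 1367.63100
γ₁ = μ₃/σ³ = 1734.53 / 1367.63100 ≈ 1.2683

1.2683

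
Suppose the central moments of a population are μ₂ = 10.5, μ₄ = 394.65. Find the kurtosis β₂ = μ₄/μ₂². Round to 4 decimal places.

μ₂² = 10.5² = 110.25000
μ₄/μ₂² = 394.65 / 110.25000 = 3.57959
β₂ ≈ 3.5796

3.5796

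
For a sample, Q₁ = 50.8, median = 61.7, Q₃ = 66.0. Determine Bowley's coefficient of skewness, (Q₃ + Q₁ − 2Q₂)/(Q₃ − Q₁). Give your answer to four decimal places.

numerator: Q₃ + Q₁ − 2Q₂ = 66.0 + 50.8 − 2×61.7 = -6.6000
denominator: Q₃ − Q₁ = 66.0 − 50.8 = 15.2000
Bowley skewness = -6.6000 / 15.2000 ≈ -0.4342

-0.4342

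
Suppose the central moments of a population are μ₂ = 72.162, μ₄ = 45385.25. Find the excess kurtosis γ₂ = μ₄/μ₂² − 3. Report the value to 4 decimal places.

μ₂² = 72.162² = 5207.35424
μ₄/μ₂² = 45385.25 / 5207.35424 = 8.71561
γ₂ = 8.71561 − 3 ≈ 5.7156

5.7156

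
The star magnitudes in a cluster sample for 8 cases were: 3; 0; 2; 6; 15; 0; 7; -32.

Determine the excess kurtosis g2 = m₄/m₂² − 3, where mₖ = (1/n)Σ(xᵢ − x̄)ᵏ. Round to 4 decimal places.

x̄ = 0.1250
Σ(xᵢ − x̄)² = 1346.8750 ⇒ m₂ = 168.35938
Σ(xᵢ − x̄)⁴ = 1117520.7754 ⇒ m₄ = 139690.09692
m₂² = 28344.87915
g2 = m₄/m₂² − 3 = 4.92823 − 3 ≈ 1.9282

1.9282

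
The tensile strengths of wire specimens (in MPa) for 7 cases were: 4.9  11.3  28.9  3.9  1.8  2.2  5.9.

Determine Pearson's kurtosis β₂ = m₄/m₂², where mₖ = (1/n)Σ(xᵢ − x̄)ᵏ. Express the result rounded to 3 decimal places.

x̄ = 8.4143
Σ(xᵢ − x̄)² = 549.4086 ⇒ m₂ = 78.48694
Σ(xᵢ − x̄)⁴ = 180200.6686 ⇒ m₄ = 25742.95266
m₂² = 6160.19956
β₂ = m₄/m₂² = 25742.95266 / 6160.19956 ≈ 4.179

4.179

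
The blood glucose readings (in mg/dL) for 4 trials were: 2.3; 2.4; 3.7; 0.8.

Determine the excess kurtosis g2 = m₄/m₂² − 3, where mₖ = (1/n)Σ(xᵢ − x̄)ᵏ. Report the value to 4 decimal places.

x̄ = 2.3000
Σ(xᵢ − x̄)² = 4.2200 ⇒ m₂ = 1.05500
Σ(xᵢ − x̄)⁴ = 8.9042 ⇒ m₄ = 2.22605
m₂² = 1.11303
g2 = m₄/m₂² − 3 = 2.00000 − 3 ≈ -1.0000

-1.0000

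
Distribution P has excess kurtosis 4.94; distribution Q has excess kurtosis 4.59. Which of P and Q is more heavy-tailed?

Higher excess kurtosis ⇒ heavier tails relative to the normal distribution.
4.94 vs 4.59: the larger is 4.94, so P has heavier tails.

P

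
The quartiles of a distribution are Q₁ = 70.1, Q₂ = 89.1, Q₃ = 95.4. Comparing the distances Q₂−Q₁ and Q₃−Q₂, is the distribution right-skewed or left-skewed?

Q₂ − Q₁ = 19.0;  Q₃ − Q₂ = 6.3
Q₂ − Q₁ > Q₃ − Q₂ ⇒ the lower half is more spread out ⇒ left-skewed.

left-skewed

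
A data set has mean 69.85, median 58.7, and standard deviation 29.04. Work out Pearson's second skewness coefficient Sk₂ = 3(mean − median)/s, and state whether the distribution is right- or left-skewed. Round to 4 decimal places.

Sk₂ = 3(69.85 − 58.7) / 29.04 = 3 × 11.1500 / 29.04
    = 33.4500 / 29.04 ≈ 1.1519
Sk₂ > 0 ⇒ mean > median ⇒ right-skewed (positive skew).

1.1519, right-skewed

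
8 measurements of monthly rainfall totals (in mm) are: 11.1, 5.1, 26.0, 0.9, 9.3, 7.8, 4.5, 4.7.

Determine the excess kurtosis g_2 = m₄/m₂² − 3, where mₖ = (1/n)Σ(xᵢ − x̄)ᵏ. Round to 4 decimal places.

x̄ = 8.6750
Σ(xᵢ − x̄)² = 413.6550 ⇒ m₂ = 51.70688
Σ(xᵢ − x̄)⁴ = 94499.8286 ⇒ m₄ = 11812.47858
m₂² = 2673.60092
g_2 = m₄/m₂² − 3 = 4.41819 − 3 ≈ 1.4182

1.4182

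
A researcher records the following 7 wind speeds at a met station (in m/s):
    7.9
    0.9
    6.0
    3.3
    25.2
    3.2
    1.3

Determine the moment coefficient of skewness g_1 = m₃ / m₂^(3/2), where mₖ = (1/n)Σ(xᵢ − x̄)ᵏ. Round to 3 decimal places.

1.697

x̄ = (7.9 + 0.9 + 6.0 + 3.3 + 25.2 + 3.2 + 1.3) / 7 = 6.8286
deviations (xᵢ − x̄): 1.0714, -5.9286, -0.8286, -3.5286, 18.3714, -3.6286, -5.5286
Σ(xᵢ − x̄)² = 430.6743 ⇒ m₂ = 430.6743/7 = 61.52490
Σ(xᵢ − x̄)³ = 5732.1229 ⇒ m₃ = 5732.1229/7 = 818.87470
m₂^(3/2) = 61.52490^(1.5) = 482.58782
g_1 = m₃ / m₂^(3/2) = 818.87470 / 482.58782 ≈ 1.697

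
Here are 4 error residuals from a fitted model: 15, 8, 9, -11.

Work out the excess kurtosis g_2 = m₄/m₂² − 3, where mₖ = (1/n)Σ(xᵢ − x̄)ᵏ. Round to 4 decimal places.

x̄ = 5.2500
Σ(xᵢ − x̄)² = 380.7500 ⇒ m₂ = 95.18750
Σ(xᵢ − x̄)⁴ = 79020.8281 ⇒ m₄ = 19755.20703
m₂² = 9060.66016
g_2 = m₄/m₂² − 3 = 2.18033 − 3 ≈ -0.8197

-0.8197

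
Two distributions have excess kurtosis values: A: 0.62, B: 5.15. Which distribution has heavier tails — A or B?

Higher excess kurtosis ⇒ heavier tails relative to the normal distribution.
0.62 vs 5.15: the larger is 5.15, so B has heavier tails.

B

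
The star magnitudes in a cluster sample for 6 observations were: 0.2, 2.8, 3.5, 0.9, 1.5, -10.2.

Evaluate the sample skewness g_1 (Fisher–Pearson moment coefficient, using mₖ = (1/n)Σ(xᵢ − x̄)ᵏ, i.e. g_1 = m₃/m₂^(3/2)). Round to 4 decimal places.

x̄ = (0.2 + 2.8 + 3.5 + 0.9 + 1.5 - 10.2) / 6 = -0.2167
deviations (xᵢ − x̄): 0.4167, 3.0167, 3.7167, 1.1167, 1.7167, -9.9833
Σ(xᵢ − x̄)² = 126.9483 ⇒ m₂ = 126.9483/6 = 21.15806
Σ(xᵢ − x̄)³ = -909.6916 ⇒ m₃ = -909.6916/6 = -151.61526
m₂^(3/2) = 21.15806^(1.5) = 97.32258
g_1 = m₃ / m₂^(3/2) = -151.61526 / 97.32258 ≈ -1.5579

-1.5579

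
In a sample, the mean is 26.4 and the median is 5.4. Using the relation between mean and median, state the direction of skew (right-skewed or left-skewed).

mean − median = 26.4 − 5.4 = 21.0
mean > median ⇒ the longer tail is on the right ⇒ right-skewed (positively skewed).

right-skewed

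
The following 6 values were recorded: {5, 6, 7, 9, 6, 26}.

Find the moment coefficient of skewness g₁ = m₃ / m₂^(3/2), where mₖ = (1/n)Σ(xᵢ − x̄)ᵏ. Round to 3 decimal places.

1.679

x̄ = (5 + 6 + 7 + 9 + 6 + 26) / 6 = 9.8333
deviations (xᵢ − x̄): -4.8333, -3.8333, -2.8333, -0.8333, -3.8333, 16.1667
Σ(xᵢ − x̄)² = 322.8333 ⇒ m₂ = 322.8333/6 = 53.80556
Σ(xᵢ − x̄)³ = 3976.4444 ⇒ m₃ = 3976.4444/6 = 662.74074
m₂^(3/2) = 53.80556^(1.5) = 394.67597
g₁ = m₃ / m₂^(3/2) = 662.74074 / 394.67597 ≈ 1.679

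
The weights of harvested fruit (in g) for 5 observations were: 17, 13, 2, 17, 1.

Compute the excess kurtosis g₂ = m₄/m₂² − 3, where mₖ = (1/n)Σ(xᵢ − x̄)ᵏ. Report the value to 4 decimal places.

x̄ = 10.0000
Σ(xᵢ − x̄)² = 252.0000 ⇒ m₂ = 50.40000
Σ(xᵢ − x̄)⁴ = 15540.0000 ⇒ m₄ = 3108.00000
m₂² = 2540.16000
g₂ = m₄/m₂² − 3 = 1.22354 − 3 ≈ -1.7765

-1.7765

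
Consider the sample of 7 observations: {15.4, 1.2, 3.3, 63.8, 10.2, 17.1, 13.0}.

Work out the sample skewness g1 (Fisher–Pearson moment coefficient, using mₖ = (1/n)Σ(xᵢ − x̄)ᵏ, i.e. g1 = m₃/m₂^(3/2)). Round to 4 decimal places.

1.7048

x̄ = (15.4 + 1.2 + 3.3 + 63.8 + 10.2 + 17.1 + 13.0) / 7 = 17.7143
deviations (xᵢ − x̄): -2.3143, -16.5143, -14.4143, 46.0857, -7.5143, -0.6143, -4.7143
Σ(xᵢ − x̄)² = 2688.8086 ⇒ m₂ = 2688.8086/7 = 384.11551
Σ(xᵢ − x̄)³ = 89840.7563 ⇒ m₃ = 89840.7563/7 = 12834.39376
m₂^(3/2) = 384.11551^(1.5) = 7528.22804
g1 = m₃ / m₂^(3/2) = 12834.39376 / 7528.22804 ≈ 1.7048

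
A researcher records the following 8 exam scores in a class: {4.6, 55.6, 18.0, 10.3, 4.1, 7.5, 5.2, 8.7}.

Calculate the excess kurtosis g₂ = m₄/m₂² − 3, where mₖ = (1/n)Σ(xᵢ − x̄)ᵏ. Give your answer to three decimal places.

2.388

x̄ = 14.2500
Σ(xᵢ − x̄)² = 2093.9000 ⇒ m₂ = 261.73750
Σ(xᵢ − x̄)⁴ = 2952952.3639 ⇒ m₄ = 369119.04548
m₂² = 68506.51891
g₂ = m₄/m₂² − 3 = 5.38809 − 3 ≈ 2.388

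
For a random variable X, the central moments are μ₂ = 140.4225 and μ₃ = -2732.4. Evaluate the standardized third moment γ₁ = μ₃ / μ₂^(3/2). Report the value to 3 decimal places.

-1.642

σ = √μ₂ = √140.4225 = 11.85000
σ³ = μ₂^(3/2) = 1664.00663
γ₁ = μ₃/σ³ = -2732.4 / 1664.00663 ≈ -1.642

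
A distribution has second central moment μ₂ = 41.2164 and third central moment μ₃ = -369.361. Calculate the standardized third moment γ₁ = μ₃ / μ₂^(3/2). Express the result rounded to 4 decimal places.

σ = √μ₂ = √41.2164 = 6.42000
σ³ = μ₂^(3/2) = 264.60929
γ₁ = μ₃/σ³ = -369.361 / 264.60929 ≈ -1.3959

-1.3959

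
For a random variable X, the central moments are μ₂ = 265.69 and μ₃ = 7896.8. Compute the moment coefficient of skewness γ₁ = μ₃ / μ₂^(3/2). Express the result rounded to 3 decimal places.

σ = √μ₂ = √265.69 = 16.30000
σ³ = μ₂^(3/2) = 4330.74700
γ₁ = μ₃/σ³ = 7896.8 / 4330.74700 ≈ 1.823

1.823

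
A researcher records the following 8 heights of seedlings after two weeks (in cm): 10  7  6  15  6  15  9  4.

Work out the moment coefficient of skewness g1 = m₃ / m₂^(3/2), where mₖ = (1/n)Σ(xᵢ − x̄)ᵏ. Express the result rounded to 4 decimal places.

0.5293

x̄ = (10 + 7 + 6 + 15 + 6 + 15 + 9 + 4) / 8 = 9.0000
deviations (xᵢ − x̄): 1.0000, -2.0000, -3.0000, 6.0000, -3.0000, 6.0000, 0.0000, -5.0000
Σ(xᵢ − x̄)² = 120.0000 ⇒ m₂ = 120.0000/8 = 15.00000
Σ(xᵢ − x̄)³ = 246.0000 ⇒ m₃ = 246.0000/8 = 30.75000
m₂^(3/2) = 15.00000^(1.5) = 58.09475
g1 = m₃ / m₂^(3/2) = 30.75000 / 58.09475 ≈ 0.5293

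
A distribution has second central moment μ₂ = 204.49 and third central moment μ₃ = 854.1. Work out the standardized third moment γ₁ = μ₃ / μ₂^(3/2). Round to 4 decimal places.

σ = √μ₂ = √204.49 = 14.30000
σ³ = μ₂^(3/2) = 2924.20700
γ₁ = μ₃/σ³ = 854.1 / 2924.20700 ≈ 0.2921

0.2921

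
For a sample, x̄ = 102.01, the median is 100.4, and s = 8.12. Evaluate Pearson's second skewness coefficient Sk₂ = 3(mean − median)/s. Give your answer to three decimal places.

0.595

Sk₂ = 3(102.01 − 100.4) / 8.12 = 3 × 1.6100 / 8.12
    = 4.8300 / 8.12 ≈ 0.595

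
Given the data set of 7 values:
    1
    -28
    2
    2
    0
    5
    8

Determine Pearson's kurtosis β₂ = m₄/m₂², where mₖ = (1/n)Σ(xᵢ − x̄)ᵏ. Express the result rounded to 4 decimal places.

x̄ = -1.4286
Σ(xᵢ − x̄)² = 867.7143 ⇒ m₂ = 123.95918
Σ(xᵢ − x̄)⁴ = 508419.6793 ⇒ m₄ = 72631.38276
m₂² = 15365.87922
β₂ = m₄/m₂² = 72631.38276 / 15365.87922 ≈ 4.7268

4.7268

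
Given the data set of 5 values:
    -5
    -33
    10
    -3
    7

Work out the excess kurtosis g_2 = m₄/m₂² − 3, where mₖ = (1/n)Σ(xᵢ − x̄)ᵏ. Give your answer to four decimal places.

x̄ = -4.8000
Σ(xᵢ − x̄)² = 1156.8000 ⇒ m₂ = 231.36000
Σ(xᵢ − x̄)⁴ = 699783.4560 ⇒ m₄ = 139956.69120
m₂² = 53527.44960
g_2 = m₄/m₂² − 3 = 2.61467 − 3 ≈ -0.3853

-0.3853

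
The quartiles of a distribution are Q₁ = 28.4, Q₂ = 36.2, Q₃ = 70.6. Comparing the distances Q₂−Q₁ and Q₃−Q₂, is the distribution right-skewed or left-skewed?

right-skewed

Q₂ − Q₁ = 7.8;  Q₃ − Q₂ = 34.4
Q₃ − Q₂ > Q₂ − Q₁ ⇒ the upper half is more spread out ⇒ right-skewed.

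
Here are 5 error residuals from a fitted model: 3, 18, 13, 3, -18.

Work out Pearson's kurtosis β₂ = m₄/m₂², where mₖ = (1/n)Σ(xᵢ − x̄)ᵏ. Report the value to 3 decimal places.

x̄ = 3.8000
Σ(xᵢ − x̄)² = 762.8000 ⇒ m₂ = 152.56000
Σ(xᵢ − x̄)⁴ = 273676.4960 ⇒ m₄ = 54735.29920
m₂² = 23274.55360
β₂ = m₄/m₂² = 54735.29920 / 23274.55360 ≈ 2.352

2.352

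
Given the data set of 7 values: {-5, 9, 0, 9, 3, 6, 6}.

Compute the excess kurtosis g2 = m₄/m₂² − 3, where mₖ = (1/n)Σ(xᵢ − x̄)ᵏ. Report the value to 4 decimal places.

x̄ = 4.0000
Σ(xᵢ − x̄)² = 156.0000 ⇒ m₂ = 22.28571
Σ(xᵢ − x̄)⁴ = 8100.0000 ⇒ m₄ = 1157.14286
m₂² = 496.65306
g2 = m₄/m₂² − 3 = 2.32988 − 3 ≈ -0.6701

-0.6701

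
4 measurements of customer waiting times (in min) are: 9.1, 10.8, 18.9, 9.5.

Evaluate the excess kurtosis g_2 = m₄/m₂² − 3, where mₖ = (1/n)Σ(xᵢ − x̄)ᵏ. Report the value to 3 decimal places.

x̄ = 12.0750
Σ(xᵢ − x̄)² = 63.6875 ⇒ m₂ = 15.92187
Σ(xᵢ − x̄)⁴ = 2294.6960 ⇒ m₄ = 573.67401
m₂² = 253.50610
g_2 = m₄/m₂² − 3 = 2.26296 − 3 ≈ -0.737

-0.737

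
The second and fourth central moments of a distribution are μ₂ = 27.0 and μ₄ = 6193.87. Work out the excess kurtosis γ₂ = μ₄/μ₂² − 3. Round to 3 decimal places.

μ₂² = 27.0² = 729.00000
μ₄/μ₂² = 6193.87 / 729.00000 = 8.49639
γ₂ = 8.49639 − 3 ≈ 5.496

5.496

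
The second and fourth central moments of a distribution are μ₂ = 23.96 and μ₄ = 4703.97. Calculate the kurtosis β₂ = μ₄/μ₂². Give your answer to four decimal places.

μ₂² = 23.96² = 574.08160
μ₄/μ₂² = 4703.97 / 574.08160 = 8.19390
β₂ ≈ 8.1939

8.1939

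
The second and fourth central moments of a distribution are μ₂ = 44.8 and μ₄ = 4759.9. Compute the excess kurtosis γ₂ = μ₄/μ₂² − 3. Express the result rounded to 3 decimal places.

-0.628

μ₂² = 44.8² = 2007.04000
μ₄/μ₂² = 4759.9 / 2007.04000 = 2.37160
γ₂ = 2.37160 − 3 ≈ -0.628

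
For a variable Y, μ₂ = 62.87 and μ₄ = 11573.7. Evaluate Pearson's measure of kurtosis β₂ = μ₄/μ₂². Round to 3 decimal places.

2.928

μ₂² = 62.87² = 3952.63690
μ₄/μ₂² = 11573.7 / 3952.63690 = 2.92810
β₂ ≈ 2.928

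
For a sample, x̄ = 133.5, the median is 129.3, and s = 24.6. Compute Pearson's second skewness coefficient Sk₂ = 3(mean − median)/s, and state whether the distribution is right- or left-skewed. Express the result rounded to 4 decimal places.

Sk₂ = 3(133.5 − 129.3) / 24.6 = 3 × 4.2000 / 24.6
    = 12.6000 / 24.6 ≈ 0.5122
Sk₂ > 0 ⇒ mean > median ⇒ right-skewed (positive skew).

0.5122, right-skewed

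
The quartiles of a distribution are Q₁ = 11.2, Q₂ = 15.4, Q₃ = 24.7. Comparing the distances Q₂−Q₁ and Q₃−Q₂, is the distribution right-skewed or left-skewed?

Q₂ − Q₁ = 4.2;  Q₃ − Q₂ = 9.3
Q₃ − Q₂ > Q₂ − Q₁ ⇒ the upper half is more spread out ⇒ right-skewed.

right-skewed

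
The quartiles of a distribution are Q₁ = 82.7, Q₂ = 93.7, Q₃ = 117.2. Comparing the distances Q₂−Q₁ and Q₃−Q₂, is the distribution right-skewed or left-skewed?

right-skewed

Q₂ − Q₁ = 11.0;  Q₃ − Q₂ = 23.5
Q₃ − Q₂ > Q₂ − Q₁ ⇒ the upper half is more spread out ⇒ right-skewed.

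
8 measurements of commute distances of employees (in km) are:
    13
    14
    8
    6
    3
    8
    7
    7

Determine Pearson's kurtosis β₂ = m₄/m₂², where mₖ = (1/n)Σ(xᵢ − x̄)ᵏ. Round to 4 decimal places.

2.2860

x̄ = 8.2500
Σ(xᵢ − x̄)² = 91.5000 ⇒ m₂ = 11.43750
Σ(xᵢ − x̄)⁴ = 2392.4063 ⇒ m₄ = 299.05078
m₂² = 130.81641
β₂ = m₄/m₂² = 299.05078 / 130.81641 ≈ 2.2860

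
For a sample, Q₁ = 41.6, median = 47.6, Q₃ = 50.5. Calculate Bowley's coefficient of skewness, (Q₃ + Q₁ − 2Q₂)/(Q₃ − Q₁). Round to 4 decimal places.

-0.3483

numerator: Q₃ + Q₁ − 2Q₂ = 50.5 + 41.6 − 2×47.6 = -3.1000
denominator: Q₃ − Q₁ = 50.5 − 41.6 = 8.9000
Bowley skewness = -3.1000 / 8.9000 ≈ -0.3483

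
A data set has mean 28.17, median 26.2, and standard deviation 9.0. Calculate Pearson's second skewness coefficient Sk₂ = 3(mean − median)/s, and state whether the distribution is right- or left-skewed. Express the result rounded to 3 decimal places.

Sk₂ = 3(28.17 − 26.2) / 9.0 = 3 × 1.9700 / 9.0
    = 5.9100 / 9.0 ≈ 0.657
Sk₂ > 0 ⇒ mean > median ⇒ right-skewed (positive skew).

0.657, right-skewed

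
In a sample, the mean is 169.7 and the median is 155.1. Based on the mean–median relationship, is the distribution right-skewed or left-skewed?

mean − median = 169.7 − 155.1 = 14.6
mean > median ⇒ the longer tail is on the right ⇒ right-skewed (positively skewed).

right-skewed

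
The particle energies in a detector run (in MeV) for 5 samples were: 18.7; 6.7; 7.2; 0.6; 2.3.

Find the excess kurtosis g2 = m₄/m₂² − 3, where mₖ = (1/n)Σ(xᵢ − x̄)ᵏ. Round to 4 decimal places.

-0.4477

x̄ = 7.1000
Σ(xᵢ − x̄)² = 200.0200 ⇒ m₂ = 40.00400
Σ(xᵢ − x̄)⁴ = 20422.3234 ⇒ m₄ = 4084.46468
m₂² = 1600.32002
g2 = m₄/m₂² − 3 = 2.55228 − 3 ≈ -0.4477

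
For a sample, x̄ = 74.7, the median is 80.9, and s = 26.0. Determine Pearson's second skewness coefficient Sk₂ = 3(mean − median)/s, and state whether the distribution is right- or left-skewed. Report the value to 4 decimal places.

Sk₂ = 3(74.7 − 80.9) / 26.0 = 3 × -6.2000 / 26.0
    = -18.6000 / 26.0 ≈ -0.7154
Sk₂ < 0 ⇒ mean < median ⇒ left-skewed (negative skew).

-0.7154, left-skewed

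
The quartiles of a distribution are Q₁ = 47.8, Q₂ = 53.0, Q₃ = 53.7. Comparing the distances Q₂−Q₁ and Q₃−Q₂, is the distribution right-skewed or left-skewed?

Q₂ − Q₁ = 5.2;  Q₃ − Q₂ = 0.7
Q₂ − Q₁ > Q₃ − Q₂ ⇒ the lower half is more spread out ⇒ left-skewed.

left-skewed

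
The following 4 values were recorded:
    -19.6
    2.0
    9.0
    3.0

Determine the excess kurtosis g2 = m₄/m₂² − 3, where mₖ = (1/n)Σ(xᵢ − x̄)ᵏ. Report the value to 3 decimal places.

x̄ = -1.4000
Σ(xᵢ − x̄)² = 470.3200 ⇒ m₂ = 117.58000
Σ(xᵢ − x̄)⁴ = 121926.9664 ⇒ m₄ = 30481.74160
m₂² = 13825.05640
g2 = m₄/m₂² − 3 = 2.20482 − 3 ≈ -0.795

-0.795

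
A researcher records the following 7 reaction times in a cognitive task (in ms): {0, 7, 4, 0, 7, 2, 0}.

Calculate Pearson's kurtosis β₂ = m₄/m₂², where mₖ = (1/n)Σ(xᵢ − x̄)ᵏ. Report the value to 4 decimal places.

x̄ = 2.8571
Σ(xᵢ − x̄)² = 60.8571 ⇒ m₂ = 8.69388
Σ(xᵢ − x̄)⁴ = 791.3178 ⇒ m₄ = 113.04540
m₂² = 75.58351
β₂ = m₄/m₂² = 113.04540 / 75.58351 ≈ 1.4956

1.4956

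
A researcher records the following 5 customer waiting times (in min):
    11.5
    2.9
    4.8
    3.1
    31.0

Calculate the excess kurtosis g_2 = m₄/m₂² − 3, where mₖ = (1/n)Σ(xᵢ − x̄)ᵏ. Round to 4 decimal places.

-0.2039

x̄ = 10.6600
Σ(xᵢ − x̄)² = 566.1320 ⇒ m₂ = 113.22640
Σ(xᵢ − x̄)⁴ = 179232.9970 ⇒ m₄ = 35846.59941
m₂² = 12820.21766
g_2 = m₄/m₂² − 3 = 2.79610 − 3 ≈ -0.2039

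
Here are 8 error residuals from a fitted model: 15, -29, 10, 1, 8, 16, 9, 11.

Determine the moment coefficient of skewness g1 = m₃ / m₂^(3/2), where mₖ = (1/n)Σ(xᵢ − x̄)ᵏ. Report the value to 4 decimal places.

x̄ = (15 - 29 + 10 + 1 + 8 + 16 + 9 + 11) / 8 = 5.1250
deviations (xᵢ − x̄): 9.8750, -34.1250, 4.8750, -4.1250, 2.8750, 10.8750, 3.8750, 5.8750
Σ(xᵢ − x̄)² = 1478.8750 ⇒ m₂ = 1478.8750/8 = 184.85938
Σ(xᵢ − x̄)³ = -37159.5938 ⇒ m₃ = -37159.5938/8 = -4644.94922
m₂^(3/2) = 184.85938^(1.5) = 2513.40353
g1 = m₃ / m₂^(3/2) = -4644.94922 / 2513.40353 ≈ -1.8481

-1.8481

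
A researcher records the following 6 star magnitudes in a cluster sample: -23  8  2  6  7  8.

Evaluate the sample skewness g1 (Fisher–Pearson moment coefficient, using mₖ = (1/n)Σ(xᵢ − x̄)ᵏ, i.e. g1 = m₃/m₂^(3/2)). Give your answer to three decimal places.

-1.662

x̄ = (-23 + 8 + 2 + 6 + 7 + 8) / 6 = 1.3333
deviations (xᵢ − x̄): -24.3333, 6.6667, 0.6667, 4.6667, 5.6667, 6.6667
Σ(xᵢ − x̄)² = 735.3333 ⇒ m₂ = 735.3333/6 = 122.55556
Σ(xᵢ − x̄)³ = -13531.5556 ⇒ m₃ = -13531.5556/6 = -2255.25926
m₂^(3/2) = 122.55556^(1.5) = 1356.74898
g1 = m₃ / m₂^(3/2) = -2255.25926 / 1356.74898 ≈ -1.662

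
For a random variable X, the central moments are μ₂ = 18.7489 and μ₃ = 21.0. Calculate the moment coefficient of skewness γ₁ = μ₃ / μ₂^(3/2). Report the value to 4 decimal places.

σ = √μ₂ = √18.7489 = 4.33000
σ³ = μ₂^(3/2) = 81.18274
γ₁ = μ₃/σ³ = 21.0 / 81.18274 ≈ 0.2587

0.2587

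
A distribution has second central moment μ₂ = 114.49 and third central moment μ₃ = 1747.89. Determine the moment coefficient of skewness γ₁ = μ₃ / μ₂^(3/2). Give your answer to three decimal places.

σ = √μ₂ = √114.49 = 10.70000
σ³ = μ₂^(3/2) = 1225.04300
γ₁ = μ₃/σ³ = 1747.89 / 1225.04300 ≈ 1.427

1.427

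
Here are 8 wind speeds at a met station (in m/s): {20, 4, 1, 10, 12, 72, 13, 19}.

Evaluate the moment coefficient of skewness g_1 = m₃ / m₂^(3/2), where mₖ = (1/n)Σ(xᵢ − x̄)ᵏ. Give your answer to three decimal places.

1.888

x̄ = (20 + 4 + 1 + 10 + 12 + 72 + 13 + 19) / 8 = 18.8750
deviations (xᵢ − x̄): 1.1250, -14.8750, -17.8750, -8.8750, -6.8750, 53.1250, -5.8750, 0.1250
Σ(xᵢ − x̄)² = 3524.8750 ⇒ m₂ = 3524.8750/8 = 440.60938
Σ(xᵢ − x̄)³ = 139704.8438 ⇒ m₃ = 139704.8438/8 = 17463.10547
m₂^(3/2) = 440.60938^(1.5) = 9248.69804
g_1 = m₃ / m₂^(3/2) = 17463.10547 / 9248.69804 ≈ 1.888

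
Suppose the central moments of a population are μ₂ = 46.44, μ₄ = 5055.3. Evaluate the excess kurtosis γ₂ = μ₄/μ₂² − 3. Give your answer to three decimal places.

-0.656

μ₂² = 46.44² = 2156.67360
μ₄/μ₂² = 5055.3 / 2156.67360 = 2.34403
γ₂ = 2.34403 − 3 ≈ -0.656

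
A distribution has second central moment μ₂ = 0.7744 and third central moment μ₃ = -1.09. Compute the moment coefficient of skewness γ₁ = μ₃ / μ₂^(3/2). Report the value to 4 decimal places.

-1.5995

σ = √μ₂ = √0.7744 = 0.88000
σ³ = μ₂^(3/2) = 0.68147
γ₁ = μ₃/σ³ = -1.09 / 0.68147 ≈ -1.5995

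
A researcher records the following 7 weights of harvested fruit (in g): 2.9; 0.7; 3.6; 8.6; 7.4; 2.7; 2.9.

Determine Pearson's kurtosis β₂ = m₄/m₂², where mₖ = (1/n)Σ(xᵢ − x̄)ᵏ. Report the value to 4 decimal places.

x̄ = 4.1143
Σ(xᵢ − x̄)² = 47.7886 ⇒ m₂ = 6.82694
Σ(xᵢ − x̄)⁴ = 665.7447 ⇒ m₄ = 95.10639
m₂² = 46.60709
β₂ = m₄/m₂² = 95.10639 / 46.60709 ≈ 2.0406

2.0406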